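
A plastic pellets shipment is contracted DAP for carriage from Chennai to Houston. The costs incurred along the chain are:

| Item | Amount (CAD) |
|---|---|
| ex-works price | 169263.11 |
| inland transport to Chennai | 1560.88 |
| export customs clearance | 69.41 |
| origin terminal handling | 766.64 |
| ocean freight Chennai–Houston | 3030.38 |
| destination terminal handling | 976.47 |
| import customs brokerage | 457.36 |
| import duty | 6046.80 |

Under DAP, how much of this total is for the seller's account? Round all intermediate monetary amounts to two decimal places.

Seller's account: CAD 175666.89

DAP: the seller bears all costs to the named destination except import duty and clearance.
Seller's account: goods 169263.11 + inland to port 1560.88 + export clearance 69.41 + origin terminal 766.64 + freight 3030.38 + destination terminal 976.47 = 175666.89
Buyer's account: brokerage 457.36 + duty 6046.80 = 6504.16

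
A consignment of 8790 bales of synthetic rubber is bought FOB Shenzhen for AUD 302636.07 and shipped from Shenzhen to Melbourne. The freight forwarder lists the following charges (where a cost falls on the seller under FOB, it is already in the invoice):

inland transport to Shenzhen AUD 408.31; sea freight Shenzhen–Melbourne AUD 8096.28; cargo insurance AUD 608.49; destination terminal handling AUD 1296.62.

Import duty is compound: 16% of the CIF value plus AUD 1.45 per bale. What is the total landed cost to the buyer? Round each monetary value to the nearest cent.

FOB: the seller bears costs until goods are on board at the origin port; the buyer bears freight, insurance and all costs thereafter.
Already in the invoice (seller's account under FOB): inland to port — exclude.
CIF value = FOB price + freight + insurance = 302636.07 + 8096.28 + 608.49 = 311340.84
Ad valorem component: 311340.84 × 16% = 49814.53
Specific component: 8790 × 1.45 = 12745.50
Import duty = 49814.53 + 12745.50 = 62560.03
Buyer bears: freight 8096.28 + insurance 608.49 + destination terminal 1296.62 + duty 62560.03 = 72561.42
Landed cost = invoice 302636.07 + 72561.42 = 375197.49

Total landed cost: AUD 375197.49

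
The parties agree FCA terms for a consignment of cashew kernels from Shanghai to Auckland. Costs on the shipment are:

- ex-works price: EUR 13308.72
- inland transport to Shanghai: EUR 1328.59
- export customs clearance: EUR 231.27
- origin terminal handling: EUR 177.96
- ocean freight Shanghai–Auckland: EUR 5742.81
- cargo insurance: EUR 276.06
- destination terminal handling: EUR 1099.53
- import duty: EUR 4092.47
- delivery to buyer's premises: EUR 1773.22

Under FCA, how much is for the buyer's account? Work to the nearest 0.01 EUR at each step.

Buyer's account: EUR 13162.05

FCA: the seller delivers export-cleared goods to the carrier; the buyer bears costs from that point.
Seller's account: goods 13308.72 + inland to port 1328.59 + export clearance 231.27 = 14868.58
Buyer's account: origin terminal 177.96 + freight 5742.81 + insurance 276.06 + destination terminal 1099.53 + duty 4092.47 + delivery 1773.22 = 13162.05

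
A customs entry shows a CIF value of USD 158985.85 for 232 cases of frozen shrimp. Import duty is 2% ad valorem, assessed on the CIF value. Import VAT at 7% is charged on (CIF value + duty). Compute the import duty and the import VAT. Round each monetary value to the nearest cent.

Import duty = 158985.85 × 2% = 3179.72
VAT base = CIF + duty = 158985.85 + 3179.72 = 162165.57
Import VAT = 162165.57 × 7% = 11351.59

Import duty: USD 3179.72; import VAT: USD 11351.59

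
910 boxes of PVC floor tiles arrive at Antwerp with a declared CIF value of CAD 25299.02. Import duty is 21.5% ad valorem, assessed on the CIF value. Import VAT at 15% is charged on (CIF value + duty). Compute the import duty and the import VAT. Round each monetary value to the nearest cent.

Import duty = 25299.02 × 21.5% = 5439.29
VAT base = CIF + duty = 25299.02 + 5439.29 = 30738.31
Import VAT = 30738.31 × 15% = 4610.75

Import duty: CAD 5439.29; import VAT: CAD 4610.75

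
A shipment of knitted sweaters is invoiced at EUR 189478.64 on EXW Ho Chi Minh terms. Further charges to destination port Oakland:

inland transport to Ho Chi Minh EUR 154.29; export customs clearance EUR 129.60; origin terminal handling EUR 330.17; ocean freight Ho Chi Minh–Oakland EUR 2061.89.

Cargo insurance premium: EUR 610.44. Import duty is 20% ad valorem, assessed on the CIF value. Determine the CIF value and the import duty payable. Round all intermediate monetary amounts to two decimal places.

CIF = EXW price + pre-shipment costs + freight + insurance
CIF = 189478.64 + 154.29 + 129.60 + 330.17 + 2061.89 + 610.44 = 192765.03
Import duty = 192765.03 × 20% = 38553.01

CIF value: EUR 192765.03; import duty: EUR 38553.01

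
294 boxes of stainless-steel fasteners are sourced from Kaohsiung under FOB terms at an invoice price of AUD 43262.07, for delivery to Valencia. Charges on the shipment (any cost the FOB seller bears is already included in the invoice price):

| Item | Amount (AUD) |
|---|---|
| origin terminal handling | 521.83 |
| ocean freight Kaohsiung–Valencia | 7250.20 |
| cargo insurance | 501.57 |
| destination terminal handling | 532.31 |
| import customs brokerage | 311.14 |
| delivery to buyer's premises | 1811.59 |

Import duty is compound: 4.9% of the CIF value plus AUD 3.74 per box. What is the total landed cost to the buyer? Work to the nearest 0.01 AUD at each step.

Total landed cost: AUD 57268.12

FOB: the seller bears costs until goods are on board at the origin port; the buyer bears freight, insurance and all costs thereafter.
Already in the invoice (seller's account under FOB): origin terminal — exclude.
CIF value = FOB price + freight + insurance = 43262.07 + 7250.20 + 501.57 = 51013.84
Ad valorem component: 51013.84 × 4.9% = 2499.68
Specific component: 294 × 3.74 = 1099.56
Import duty = 2499.68 + 1099.56 = 3599.24
Buyer bears: freight 7250.20 + insurance 501.57 + destination terminal 532.31 + brokerage 311.14 + delivery 1811.59 + duty 3599.24 = 14006.05
Landed cost = invoice 43262.07 + 14006.05 = 57268.12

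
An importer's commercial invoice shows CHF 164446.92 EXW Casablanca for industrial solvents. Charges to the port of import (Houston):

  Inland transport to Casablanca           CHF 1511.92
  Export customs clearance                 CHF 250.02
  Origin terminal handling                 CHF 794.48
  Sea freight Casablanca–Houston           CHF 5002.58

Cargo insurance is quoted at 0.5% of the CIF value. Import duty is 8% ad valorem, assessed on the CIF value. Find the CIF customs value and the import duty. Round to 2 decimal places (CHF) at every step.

Let C be the CIF value. C = EXW price + pre-shipment costs + freight + 0.5% × C
C − 0.5% × C = 164446.92 + 1511.92 + 250.02 + 794.48 + 5002.58
0.995 × C = 172005.92
C = 172005.92 / 0.995 = 172870.27
Insurance premium = 0.5% × 172870.27 = 864.35
Import duty = 172870.27 × 8% = 13829.62

CIF value: CHF 172870.27; import duty: CHF 13829.62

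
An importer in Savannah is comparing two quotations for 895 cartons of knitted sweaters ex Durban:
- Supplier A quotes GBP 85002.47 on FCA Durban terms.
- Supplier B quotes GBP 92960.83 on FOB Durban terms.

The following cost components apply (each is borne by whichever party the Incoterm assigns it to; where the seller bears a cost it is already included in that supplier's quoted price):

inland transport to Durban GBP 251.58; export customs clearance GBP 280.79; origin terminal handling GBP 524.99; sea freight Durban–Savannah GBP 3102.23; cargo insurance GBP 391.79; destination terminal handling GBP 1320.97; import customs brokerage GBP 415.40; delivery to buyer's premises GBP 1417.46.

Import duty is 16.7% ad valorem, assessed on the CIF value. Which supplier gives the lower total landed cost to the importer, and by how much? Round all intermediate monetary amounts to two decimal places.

Supplier A is cheaper by GBP 8674.74

Supplier A (FCA):
CIF value = FCA price + origin terminal + freight + insurance = 85002.47 + 524.99 + 3102.23 + 391.79 = 89021.48
Import duty = 89021.48 × 16.7% = 14866.59
Buyer bears (A): 524.99 + 3102.23 + 391.79 + 1320.97 + 415.40 + 1417.46 = 7172.84
Landed cost (A) = invoice 85002.47 + 7172.84 + duty 14866.59 = 107041.90
Supplier B (FOB):
CIF value = FOB price + freight + insurance = 92960.83 + 3102.23 + 391.79 = 96454.85
Import duty = 96454.85 × 16.7% = 16107.96
Buyer bears (B): 3102.23 + 391.79 + 1320.97 + 415.40 + 1417.46 = 6647.85
Landed cost (B) = invoice 92960.83 + 6647.85 + duty 16107.96 = 115716.64
Difference = |107041.90 − 115716.64| = 8674.74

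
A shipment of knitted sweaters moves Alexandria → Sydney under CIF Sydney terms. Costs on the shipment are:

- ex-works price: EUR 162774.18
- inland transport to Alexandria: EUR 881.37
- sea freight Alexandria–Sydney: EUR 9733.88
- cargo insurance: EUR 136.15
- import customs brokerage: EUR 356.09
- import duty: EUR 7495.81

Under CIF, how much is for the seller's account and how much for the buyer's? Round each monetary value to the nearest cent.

Seller: EUR 173525.58; buyer: EUR 7851.90

CIF: the seller pays costs through ocean freight and marine insurance to the destination port.
Seller's account: goods 162774.18 + inland to port 881.37 + freight 9733.88 + insurance 136.15 = 173525.58
Buyer's account: brokerage 356.09 + duty 7495.81 = 7851.90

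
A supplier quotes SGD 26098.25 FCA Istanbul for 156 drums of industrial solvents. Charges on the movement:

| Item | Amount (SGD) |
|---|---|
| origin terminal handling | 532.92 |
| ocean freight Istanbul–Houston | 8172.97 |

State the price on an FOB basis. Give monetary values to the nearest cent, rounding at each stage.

FOB price: SGD 26631.17

Not relevant to the conversion: freight — on the buyer under both terms; not part of either seller's price.
From FCA to FOB, the seller additionally bears: origin terminal.
FOB price = 26098.25 + 532.92 = 26631.17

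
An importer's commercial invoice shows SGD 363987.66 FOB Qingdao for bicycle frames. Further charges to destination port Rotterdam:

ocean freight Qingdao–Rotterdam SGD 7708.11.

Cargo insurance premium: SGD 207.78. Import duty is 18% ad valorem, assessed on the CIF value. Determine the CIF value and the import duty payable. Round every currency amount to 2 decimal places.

CIF value: SGD 371903.55; import duty: SGD 66942.64

CIF = FOB price + freight + insurance
CIF = 363987.66 + 7708.11 + 207.78 = 371903.55
Import duty = 371903.55 × 18% = 66942.64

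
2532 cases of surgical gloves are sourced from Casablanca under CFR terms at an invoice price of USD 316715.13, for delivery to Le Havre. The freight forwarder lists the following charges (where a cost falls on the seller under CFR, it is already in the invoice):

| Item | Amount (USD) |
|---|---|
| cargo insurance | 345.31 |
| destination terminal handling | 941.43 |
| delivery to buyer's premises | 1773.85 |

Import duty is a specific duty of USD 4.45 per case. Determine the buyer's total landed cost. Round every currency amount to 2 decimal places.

Total landed cost: USD 331043.12

CFR: the seller pays costs through ocean freight to the destination port, but not insurance.
CIF value = CFR price + insurance = 316715.13 + 345.31 = 317060.44
Import duty = 2532 × 4.45 = 11267.40
Buyer bears: insurance 345.31 + destination terminal 941.43 + delivery 1773.85 + duty 11267.40 = 14327.99
Landed cost = invoice 316715.13 + 14327.99 = 331043.12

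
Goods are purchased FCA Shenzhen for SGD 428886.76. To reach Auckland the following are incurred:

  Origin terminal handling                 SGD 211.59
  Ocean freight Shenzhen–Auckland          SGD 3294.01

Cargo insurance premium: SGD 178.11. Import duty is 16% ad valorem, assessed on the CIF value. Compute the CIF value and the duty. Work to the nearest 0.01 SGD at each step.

CIF = FCA price + pre-shipment costs + freight + insurance
CIF = 428886.76 + 211.59 + 3294.01 + 178.11 = 432570.47
Import duty = 432570.47 × 16% = 69211.28

CIF value: SGD 432570.47; import duty: SGD 69211.28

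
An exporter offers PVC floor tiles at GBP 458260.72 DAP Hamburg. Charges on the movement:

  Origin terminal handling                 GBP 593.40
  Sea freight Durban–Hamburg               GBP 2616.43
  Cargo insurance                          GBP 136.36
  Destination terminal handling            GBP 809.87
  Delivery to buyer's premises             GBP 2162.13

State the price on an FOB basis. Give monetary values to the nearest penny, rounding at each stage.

Not relevant to the conversion: origin terminal — on the seller under both DAP and FOB; already in the DAP price and stays in the FOB price.
From DAP to FOB, the seller no longer bears: freight, insurance, destination terminal, delivery.
FOB price = 458260.72 − 2616.43 − 136.36 − 809.87 − 2162.13 = 452535.93

FOB price: GBP 452535.93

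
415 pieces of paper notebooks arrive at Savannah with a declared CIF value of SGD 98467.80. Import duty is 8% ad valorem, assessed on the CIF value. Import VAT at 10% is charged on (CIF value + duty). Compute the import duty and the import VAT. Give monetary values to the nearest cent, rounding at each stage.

Import duty = 98467.80 × 8% = 7877.42
VAT base = CIF + duty = 98467.80 + 7877.42 = 106345.22
Import VAT = 106345.22 × 10% = 10634.52

Import duty: SGD 7877.42; import VAT: SGD 10634.52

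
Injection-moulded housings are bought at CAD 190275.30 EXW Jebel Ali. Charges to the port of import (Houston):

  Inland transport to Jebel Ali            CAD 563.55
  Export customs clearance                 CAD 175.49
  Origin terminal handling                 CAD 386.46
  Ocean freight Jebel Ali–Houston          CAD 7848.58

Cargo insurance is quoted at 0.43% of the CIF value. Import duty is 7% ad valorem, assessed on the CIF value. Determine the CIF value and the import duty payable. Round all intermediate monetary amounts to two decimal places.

CIF value: CAD 200109.85; import duty: CAD 14007.69

Let C be the CIF value. C = EXW price + pre-shipment costs + freight + 0.43% × C
C − 0.43% × C = 190275.30 + 563.55 + 175.49 + 386.46 + 7848.58
0.9957 × C = 199249.38
C = 199249.38 / 0.9957 = 200109.85
Insurance premium = 0.43% × 200109.85 = 860.47
Import duty = 200109.85 × 7% = 14007.69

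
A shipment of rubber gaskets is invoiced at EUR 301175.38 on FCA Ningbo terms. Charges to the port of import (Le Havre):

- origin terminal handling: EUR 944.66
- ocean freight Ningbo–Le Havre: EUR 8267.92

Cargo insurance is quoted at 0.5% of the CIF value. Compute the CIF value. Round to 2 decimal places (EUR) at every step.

CIF value: EUR 311947.70

Let C be the CIF value. C = FCA price + pre-shipment costs + freight + 0.5% × C
C − 0.5% × C = 301175.38 + 944.66 + 8267.92
0.995 × C = 310387.96
C = 310387.96 / 0.995 = 311947.70
Insurance premium = 0.5% × 311947.70 = 1559.74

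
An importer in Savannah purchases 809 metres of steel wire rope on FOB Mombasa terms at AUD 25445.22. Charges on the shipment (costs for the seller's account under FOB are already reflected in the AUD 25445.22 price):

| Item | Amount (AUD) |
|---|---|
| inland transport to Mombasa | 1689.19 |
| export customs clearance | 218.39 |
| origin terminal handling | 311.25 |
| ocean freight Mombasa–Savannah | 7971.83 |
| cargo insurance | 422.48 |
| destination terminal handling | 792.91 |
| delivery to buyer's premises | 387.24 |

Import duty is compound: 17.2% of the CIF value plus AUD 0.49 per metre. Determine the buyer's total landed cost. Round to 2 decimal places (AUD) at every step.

FOB: the seller bears costs until goods are on board at the origin port; the buyer bears freight, insurance and all costs thereafter.
Already in the invoice (seller's account under FOB): inland to port, export clearance, origin terminal — exclude.
CIF value = FOB price + freight + insurance = 25445.22 + 7971.83 + 422.48 = 33839.53
Ad valorem component: 33839.53 × 17.2% = 5820.40
Specific component: 809 × 0.49 = 396.41
Import duty = 5820.40 + 396.41 = 6216.81
Buyer bears: freight 7971.83 + insurance 422.48 + destination terminal 792.91 + delivery 387.24 + duty 6216.81 = 15791.27
Landed cost = invoice 25445.22 + 15791.27 = 41236.49

Total landed cost: AUD 41236.49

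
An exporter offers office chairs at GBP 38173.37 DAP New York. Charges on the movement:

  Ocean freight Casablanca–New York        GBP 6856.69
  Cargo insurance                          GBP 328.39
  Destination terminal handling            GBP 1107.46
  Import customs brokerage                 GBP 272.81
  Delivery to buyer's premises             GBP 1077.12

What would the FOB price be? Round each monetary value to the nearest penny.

FOB price: GBP 28803.71

Not relevant to the conversion: brokerage — on the buyer under both terms; not part of either seller's price.
From DAP to FOB, the seller no longer bears: freight, insurance, destination terminal, delivery.
FOB price = 38173.37 − 6856.69 − 328.39 − 1107.46 − 1077.12 = 28803.71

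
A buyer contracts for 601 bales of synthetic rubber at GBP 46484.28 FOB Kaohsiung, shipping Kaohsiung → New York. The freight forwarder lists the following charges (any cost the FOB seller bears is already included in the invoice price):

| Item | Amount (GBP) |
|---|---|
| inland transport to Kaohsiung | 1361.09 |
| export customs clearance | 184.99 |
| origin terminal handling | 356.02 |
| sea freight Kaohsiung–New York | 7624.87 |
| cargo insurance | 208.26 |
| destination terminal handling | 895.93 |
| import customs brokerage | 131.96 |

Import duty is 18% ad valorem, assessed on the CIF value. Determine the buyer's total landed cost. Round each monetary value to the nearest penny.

FOB: the seller bears costs until goods are on board at the origin port; the buyer bears freight, insurance and all costs thereafter.
Already in the invoice (seller's account under FOB): inland to port, export clearance, origin terminal — exclude.
CIF value = FOB price + freight + insurance = 46484.28 + 7624.87 + 208.26 = 54317.41
Import duty = 54317.41 × 18% = 9777.13
Buyer bears: freight 7624.87 + insurance 208.26 + destination terminal 895.93 + brokerage 131.96 + duty 9777.13 = 18638.15
Landed cost = invoice 46484.28 + 18638.15 = 65122.43

Total landed cost: GBP 65122.43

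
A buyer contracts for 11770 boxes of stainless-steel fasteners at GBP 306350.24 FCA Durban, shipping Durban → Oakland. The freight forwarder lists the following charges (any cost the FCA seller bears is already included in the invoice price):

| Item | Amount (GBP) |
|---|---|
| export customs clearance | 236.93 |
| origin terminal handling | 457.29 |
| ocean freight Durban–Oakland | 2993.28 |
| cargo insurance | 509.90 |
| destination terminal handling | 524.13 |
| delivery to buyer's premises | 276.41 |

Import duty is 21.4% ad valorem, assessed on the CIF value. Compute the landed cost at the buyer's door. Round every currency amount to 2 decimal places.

FCA: the seller delivers export-cleared goods to the carrier; the buyer bears costs from that point.
Already in the invoice (seller's account under FCA): export clearance — exclude.
CIF value = FCA price + origin terminal + freight + insurance = 306350.24 + 457.29 + 2993.28 + 509.90 = 310310.71
Import duty = 310310.71 × 21.4% = 66406.49
Buyer bears: origin terminal 457.29 + freight 2993.28 + insurance 509.90 + destination terminal 524.13 + delivery 276.41 + duty 66406.49 = 71167.50
Landed cost = invoice 306350.24 + 71167.50 = 377517.74

Total landed cost: GBP 377517.74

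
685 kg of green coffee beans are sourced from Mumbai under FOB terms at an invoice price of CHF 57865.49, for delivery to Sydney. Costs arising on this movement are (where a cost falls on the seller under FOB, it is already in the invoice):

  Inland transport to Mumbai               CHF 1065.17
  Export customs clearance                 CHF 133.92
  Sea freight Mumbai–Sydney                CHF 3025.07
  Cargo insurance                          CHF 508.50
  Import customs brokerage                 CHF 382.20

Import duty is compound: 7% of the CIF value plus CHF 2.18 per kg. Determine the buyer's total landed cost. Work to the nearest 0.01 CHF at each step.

Total landed cost: CHF 67572.49

FOB: the seller bears costs until goods are on board at the origin port; the buyer bears freight, insurance and all costs thereafter.
Already in the invoice (seller's account under FOB): inland to port, export clearance — exclude.
CIF value = FOB price + freight + insurance = 57865.49 + 3025.07 + 508.50 = 61399.06
Ad valorem component: 61399.06 × 7% = 4297.93
Specific component: 685 × 2.18 = 1493.30
Import duty = 4297.93 + 1493.30 = 5791.23
Buyer bears: freight 3025.07 + insurance 508.50 + brokerage 382.20 + duty 5791.23 = 9707.00
Landed cost = invoice 57865.49 + 9707.00 = 67572.49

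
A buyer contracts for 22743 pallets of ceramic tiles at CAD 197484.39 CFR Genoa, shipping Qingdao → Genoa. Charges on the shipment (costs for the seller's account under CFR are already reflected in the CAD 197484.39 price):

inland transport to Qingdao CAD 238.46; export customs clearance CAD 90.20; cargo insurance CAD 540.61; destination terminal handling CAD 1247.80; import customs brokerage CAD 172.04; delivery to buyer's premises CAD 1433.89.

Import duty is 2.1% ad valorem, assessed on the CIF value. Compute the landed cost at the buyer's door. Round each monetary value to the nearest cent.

Total landed cost: CAD 205037.26

CFR: the seller pays costs through ocean freight to the destination port, but not insurance.
Already in the invoice (seller's account under CFR): inland to port, export clearance — exclude.
CIF value = CFR price + insurance = 197484.39 + 540.61 = 198025.00
Import duty = 198025.00 × 2.1% = 4158.53
Buyer bears: insurance 540.61 + destination terminal 1247.80 + brokerage 172.04 + delivery 1433.89 + duty 4158.53 = 7552.87
Landed cost = invoice 197484.39 + 7552.87 = 205037.26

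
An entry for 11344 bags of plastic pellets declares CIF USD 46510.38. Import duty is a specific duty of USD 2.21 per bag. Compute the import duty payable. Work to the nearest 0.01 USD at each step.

Import duty = 11344 × 2.21 = 25070.24

Import duty: USD 25070.24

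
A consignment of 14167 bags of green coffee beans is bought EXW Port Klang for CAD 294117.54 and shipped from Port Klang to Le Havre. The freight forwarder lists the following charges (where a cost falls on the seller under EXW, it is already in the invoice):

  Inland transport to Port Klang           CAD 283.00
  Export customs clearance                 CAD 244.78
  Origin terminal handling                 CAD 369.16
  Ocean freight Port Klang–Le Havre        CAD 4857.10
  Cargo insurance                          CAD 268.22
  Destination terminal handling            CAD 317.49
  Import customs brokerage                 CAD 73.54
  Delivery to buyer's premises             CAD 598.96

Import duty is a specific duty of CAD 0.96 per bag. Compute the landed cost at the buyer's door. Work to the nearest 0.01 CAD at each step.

Total landed cost: CAD 314730.11

EXW: the seller makes goods available at their premises; the buyer bears all onward costs.
CIF value = EXW price + inland to port + export clearance + origin terminal + freight + insurance = 294117.54 + 283.00 + 244.78 + 369.16 + 4857.10 + 268.22 = 300139.80
Import duty = 14167 × 0.96 = 13600.32
Buyer bears: inland to port 283.00 + export clearance 244.78 + origin terminal 369.16 + freight 4857.10 + insurance 268.22 + destination terminal 317.49 + brokerage 73.54 + delivery 598.96 + duty 13600.32 = 20612.57
Landed cost = invoice 294117.54 + 20612.57 = 314730.11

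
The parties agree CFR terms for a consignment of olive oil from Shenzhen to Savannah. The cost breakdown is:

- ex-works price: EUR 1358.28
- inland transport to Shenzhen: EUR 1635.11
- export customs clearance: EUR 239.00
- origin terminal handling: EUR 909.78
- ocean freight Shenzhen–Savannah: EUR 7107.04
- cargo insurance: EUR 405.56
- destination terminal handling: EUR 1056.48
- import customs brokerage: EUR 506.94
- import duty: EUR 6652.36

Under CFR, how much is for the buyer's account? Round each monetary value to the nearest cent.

CFR: the seller pays costs through ocean freight to the destination port, but not insurance.
Seller's account: goods 1358.28 + inland to port 1635.11 + export clearance 239.00 + origin terminal 909.78 + freight 7107.04 = 11249.21
Buyer's account: insurance 405.56 + destination terminal 1056.48 + brokerage 506.94 + duty 6652.36 = 8621.34

Buyer's account: EUR 8621.34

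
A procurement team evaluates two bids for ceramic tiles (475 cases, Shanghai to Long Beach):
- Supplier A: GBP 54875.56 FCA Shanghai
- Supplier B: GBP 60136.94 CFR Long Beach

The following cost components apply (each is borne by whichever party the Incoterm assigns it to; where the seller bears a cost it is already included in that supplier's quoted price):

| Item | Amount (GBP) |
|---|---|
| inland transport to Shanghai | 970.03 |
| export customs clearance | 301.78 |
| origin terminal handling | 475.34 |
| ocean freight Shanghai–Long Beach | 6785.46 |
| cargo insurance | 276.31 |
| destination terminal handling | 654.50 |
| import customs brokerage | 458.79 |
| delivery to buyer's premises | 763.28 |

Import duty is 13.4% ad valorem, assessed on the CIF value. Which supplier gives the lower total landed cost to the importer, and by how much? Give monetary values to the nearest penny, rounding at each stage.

Supplier B is cheaper by GBP 2267.34

Supplier A (FCA):
CIF value = FCA price + origin terminal + freight + insurance = 54875.56 + 475.34 + 6785.46 + 276.31 = 62412.67
Import duty = 62412.67 × 13.4% = 8363.30
Buyer bears (A): 475.34 + 6785.46 + 276.31 + 654.50 + 458.79 + 763.28 = 9413.68
Landed cost (A) = invoice 54875.56 + 9413.68 + duty 8363.30 = 72652.54
Supplier B (CFR):
CIF value = CFR price + insurance = 60136.94 + 276.31 = 60413.25
Import duty = 60413.25 × 13.4% = 8095.38
Buyer bears (B): 276.31 + 654.50 + 458.79 + 763.28 = 2152.88
Landed cost (B) = invoice 60136.94 + 2152.88 + duty 8095.38 = 70385.20
Difference = |72652.54 − 70385.20| = 2267.34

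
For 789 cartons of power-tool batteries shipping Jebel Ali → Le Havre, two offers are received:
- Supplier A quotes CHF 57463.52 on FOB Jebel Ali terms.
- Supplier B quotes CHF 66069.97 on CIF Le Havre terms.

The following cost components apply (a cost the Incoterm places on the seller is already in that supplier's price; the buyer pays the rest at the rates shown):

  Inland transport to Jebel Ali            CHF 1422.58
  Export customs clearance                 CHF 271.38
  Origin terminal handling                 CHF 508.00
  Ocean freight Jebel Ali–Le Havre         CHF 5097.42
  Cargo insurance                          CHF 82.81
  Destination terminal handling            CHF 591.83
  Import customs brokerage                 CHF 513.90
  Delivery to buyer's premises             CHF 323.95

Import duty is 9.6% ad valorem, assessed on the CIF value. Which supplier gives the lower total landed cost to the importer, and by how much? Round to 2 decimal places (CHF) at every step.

Supplier A (FOB):
CIF value = FOB price + freight + insurance = 57463.52 + 5097.42 + 82.81 = 62643.75
Import duty = 62643.75 × 9.6% = 6013.80
Buyer bears (A): 5097.42 + 82.81 + 591.83 + 513.90 + 323.95 = 6609.91
Landed cost (A) = invoice 57463.52 + 6609.91 + duty 6013.80 = 70087.23
Supplier B (CIF):
The CIF price already equals the CIF value: 66069.97
Import duty = 66069.97 × 9.6% = 6342.72
Buyer bears (B): 591.83 + 513.90 + 323.95 = 1429.68
Landed cost (B) = invoice 66069.97 + 1429.68 + duty 6342.72 = 73842.37
Difference = |70087.23 − 73842.37| = 3755.14

Supplier A is cheaper by CHF 3755.14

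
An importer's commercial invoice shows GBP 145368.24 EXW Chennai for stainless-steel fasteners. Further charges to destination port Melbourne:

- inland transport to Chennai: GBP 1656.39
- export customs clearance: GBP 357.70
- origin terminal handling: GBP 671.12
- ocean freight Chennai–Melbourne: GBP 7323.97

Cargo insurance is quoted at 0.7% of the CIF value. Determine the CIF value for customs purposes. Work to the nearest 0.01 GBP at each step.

CIF value: GBP 156472.73

Let C be the CIF value. C = EXW price + pre-shipment costs + freight + 0.7% × C
C − 0.7% × C = 145368.24 + 1656.39 + 357.70 + 671.12 + 7323.97
0.993 × C = 155377.42
C = 155377.42 / 0.993 = 156472.73
Insurance premium = 0.7% × 156472.73 = 1095.31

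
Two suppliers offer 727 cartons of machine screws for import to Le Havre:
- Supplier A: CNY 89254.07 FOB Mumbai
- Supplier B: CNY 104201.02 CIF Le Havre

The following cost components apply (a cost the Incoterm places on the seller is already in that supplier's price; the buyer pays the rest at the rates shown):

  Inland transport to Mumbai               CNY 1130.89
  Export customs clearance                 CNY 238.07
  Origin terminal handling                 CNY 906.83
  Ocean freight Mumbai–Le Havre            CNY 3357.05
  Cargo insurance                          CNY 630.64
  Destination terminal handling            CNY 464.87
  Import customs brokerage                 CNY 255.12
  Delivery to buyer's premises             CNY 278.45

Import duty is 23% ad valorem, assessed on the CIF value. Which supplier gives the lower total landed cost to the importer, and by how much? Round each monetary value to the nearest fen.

Supplier A is cheaper by CNY 13479.89

Supplier A (FOB):
CIF value = FOB price + freight + insurance = 89254.07 + 3357.05 + 630.64 = 93241.76
Import duty = 93241.76 × 23% = 21445.60
Buyer bears (A): 3357.05 + 630.64 + 464.87 + 255.12 + 278.45 = 4986.13
Landed cost (A) = invoice 89254.07 + 4986.13 + duty 21445.60 = 115685.80
Supplier B (CIF):
The CIF price already equals the CIF value: 104201.02
Import duty = 104201.02 × 23% = 23966.23
Buyer bears (B): 464.87 + 255.12 + 278.45 = 998.44
Landed cost (B) = invoice 104201.02 + 998.44 + duty 23966.23 = 129165.69
Difference = |115685.80 − 129165.69| = 13479.89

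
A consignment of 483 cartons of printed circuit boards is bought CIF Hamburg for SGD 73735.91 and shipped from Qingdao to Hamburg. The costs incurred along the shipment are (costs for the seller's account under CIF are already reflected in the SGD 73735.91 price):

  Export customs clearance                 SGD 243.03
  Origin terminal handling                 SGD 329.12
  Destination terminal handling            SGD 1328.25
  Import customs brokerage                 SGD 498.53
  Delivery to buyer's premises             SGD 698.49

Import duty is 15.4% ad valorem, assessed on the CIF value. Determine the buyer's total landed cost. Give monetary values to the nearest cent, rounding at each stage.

CIF: the seller pays costs through ocean freight and marine insurance to the destination port.
Already in the invoice (seller's account under CIF): export clearance, origin terminal — exclude.
The CIF price already equals the CIF value: 73735.91
Import duty = 73735.91 × 15.4% = 11355.33
Buyer bears: destination terminal 1328.25 + brokerage 498.53 + delivery 698.49 + duty 11355.33 = 13880.60
Landed cost = invoice 73735.91 + 13880.60 = 87616.51

Total landed cost: SGD 87616.51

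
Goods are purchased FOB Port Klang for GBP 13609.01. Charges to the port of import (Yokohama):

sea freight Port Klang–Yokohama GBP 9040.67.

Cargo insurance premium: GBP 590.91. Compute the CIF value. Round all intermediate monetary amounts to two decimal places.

CIF value: GBP 23240.59

CIF = FOB price + freight + insurance
CIF = 13609.01 + 9040.67 + 590.91 = 23240.59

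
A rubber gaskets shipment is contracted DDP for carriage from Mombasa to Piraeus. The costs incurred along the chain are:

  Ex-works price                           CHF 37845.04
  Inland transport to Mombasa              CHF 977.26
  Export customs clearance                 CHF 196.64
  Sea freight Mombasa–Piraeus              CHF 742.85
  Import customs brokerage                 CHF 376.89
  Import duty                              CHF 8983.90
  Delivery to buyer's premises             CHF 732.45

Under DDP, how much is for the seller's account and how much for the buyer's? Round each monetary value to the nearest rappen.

Seller: CHF 49855.03; buyer: CHF 0.00

DDP: the seller bears all costs including import duty.
Seller's account: goods 37845.04 + inland to port 977.26 + export clearance 196.64 + freight 742.85 + brokerage 376.89 + duty 8983.90 + delivery 732.45 = 49855.03
Buyer's account: 0.00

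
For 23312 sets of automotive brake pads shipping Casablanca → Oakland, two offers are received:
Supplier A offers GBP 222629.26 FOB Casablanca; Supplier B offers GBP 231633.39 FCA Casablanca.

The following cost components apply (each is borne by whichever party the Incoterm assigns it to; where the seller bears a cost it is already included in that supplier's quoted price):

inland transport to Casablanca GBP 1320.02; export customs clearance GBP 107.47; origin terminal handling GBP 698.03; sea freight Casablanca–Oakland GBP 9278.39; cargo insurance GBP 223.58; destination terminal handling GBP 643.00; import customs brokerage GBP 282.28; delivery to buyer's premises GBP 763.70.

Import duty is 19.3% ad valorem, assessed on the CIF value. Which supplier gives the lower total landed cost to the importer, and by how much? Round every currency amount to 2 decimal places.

Supplier A (FOB):
CIF value = FOB price + freight + insurance = 222629.26 + 9278.39 + 223.58 = 232131.23
Import duty = 232131.23 × 19.3% = 44801.33
Buyer bears (A): 9278.39 + 223.58 + 643.00 + 282.28 + 763.70 = 11190.95
Landed cost (A) = invoice 222629.26 + 11190.95 + duty 44801.33 = 278621.54
Supplier B (FCA):
CIF value = FCA price + origin terminal + freight + insurance = 231633.39 + 698.03 + 9278.39 + 223.58 = 241833.39
Import duty = 241833.39 × 19.3% = 46673.84
Buyer bears (B): 698.03 + 9278.39 + 223.58 + 643.00 + 282.28 + 763.70 = 11888.98
Landed cost (B) = invoice 231633.39 + 11888.98 + duty 46673.84 = 290196.21
Difference = |278621.54 − 290196.21| = 11574.67

Supplier A is cheaper by GBP 11574.67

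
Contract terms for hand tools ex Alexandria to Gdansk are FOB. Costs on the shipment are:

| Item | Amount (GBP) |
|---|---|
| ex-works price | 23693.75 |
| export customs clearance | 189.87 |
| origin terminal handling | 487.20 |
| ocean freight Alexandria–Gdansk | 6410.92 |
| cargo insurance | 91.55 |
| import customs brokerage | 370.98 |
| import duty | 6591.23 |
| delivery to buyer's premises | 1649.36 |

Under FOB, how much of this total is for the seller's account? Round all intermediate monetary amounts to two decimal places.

Seller's account: GBP 24370.82

FOB: the seller bears costs until goods are on board at the origin port; the buyer bears freight, insurance and all costs thereafter.
Seller's account: goods 23693.75 + export clearance 189.87 + origin terminal 487.20 = 24370.82
Buyer's account: freight 6410.92 + insurance 91.55 + brokerage 370.98 + duty 6591.23 + delivery 1649.36 = 15114.04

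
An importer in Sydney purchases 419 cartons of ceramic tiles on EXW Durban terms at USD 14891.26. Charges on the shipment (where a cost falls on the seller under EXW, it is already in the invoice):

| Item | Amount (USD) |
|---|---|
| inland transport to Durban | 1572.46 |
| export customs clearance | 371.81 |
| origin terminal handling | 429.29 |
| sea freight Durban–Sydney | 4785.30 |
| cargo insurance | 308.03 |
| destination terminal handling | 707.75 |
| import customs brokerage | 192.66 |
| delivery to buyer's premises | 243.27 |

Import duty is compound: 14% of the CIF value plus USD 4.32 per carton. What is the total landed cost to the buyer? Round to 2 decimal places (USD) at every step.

Total landed cost: USD 28442.05

EXW: the seller makes goods available at their premises; the buyer bears all onward costs.
CIF value = EXW price + inland to port + export clearance + origin terminal + freight + insurance = 14891.26 + 1572.46 + 371.81 + 429.29 + 4785.30 + 308.03 = 22358.15
Ad valorem component: 22358.15 × 14% = 3130.14
Specific component: 419 × 4.32 = 1810.08
Import duty = 3130.14 + 1810.08 = 4940.22
Buyer bears: inland to port 1572.46 + export clearance 371.81 + origin terminal 429.29 + freight 4785.30 + insurance 308.03 + destination terminal 707.75 + brokerage 192.66 + delivery 243.27 + duty 4940.22 = 13550.79
Landed cost = invoice 14891.26 + 13550.79 = 28442.05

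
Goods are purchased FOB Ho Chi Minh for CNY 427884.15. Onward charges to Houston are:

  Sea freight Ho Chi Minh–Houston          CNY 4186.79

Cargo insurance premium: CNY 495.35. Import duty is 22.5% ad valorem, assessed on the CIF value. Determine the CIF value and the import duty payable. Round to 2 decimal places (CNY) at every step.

CIF = FOB price + freight + insurance
CIF = 427884.15 + 4186.79 + 495.35 = 432566.29
Import duty = 432566.29 × 22.5% = 97327.42

CIF value: CNY 432566.29; import duty: CNY 97327.42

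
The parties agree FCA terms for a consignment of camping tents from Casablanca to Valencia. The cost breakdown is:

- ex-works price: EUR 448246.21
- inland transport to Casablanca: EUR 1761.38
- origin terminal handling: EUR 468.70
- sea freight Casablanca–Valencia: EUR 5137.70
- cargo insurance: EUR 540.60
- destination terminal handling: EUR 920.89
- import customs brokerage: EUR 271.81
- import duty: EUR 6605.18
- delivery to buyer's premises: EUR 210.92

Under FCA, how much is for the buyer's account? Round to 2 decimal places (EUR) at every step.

Buyer's account: EUR 14155.80

FCA: the seller delivers export-cleared goods to the carrier; the buyer bears costs from that point.
Seller's account: goods 448246.21 + inland to port 1761.38 = 450007.59
Buyer's account: origin terminal 468.70 + freight 5137.70 + insurance 540.60 + destination terminal 920.89 + brokerage 271.81 + duty 6605.18 + delivery 210.92 = 14155.80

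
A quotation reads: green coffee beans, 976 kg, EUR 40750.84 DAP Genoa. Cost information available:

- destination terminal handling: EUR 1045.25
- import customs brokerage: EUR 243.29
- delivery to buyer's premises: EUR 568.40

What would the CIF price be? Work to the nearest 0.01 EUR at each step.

CIF price: EUR 39137.19

Not relevant to the conversion: brokerage — on the buyer under both terms; not part of either seller's price.
From DAP to CIF, the seller no longer bears: destination terminal, delivery.
CIF price = 40750.84 − 1045.25 − 568.40 = 39137.19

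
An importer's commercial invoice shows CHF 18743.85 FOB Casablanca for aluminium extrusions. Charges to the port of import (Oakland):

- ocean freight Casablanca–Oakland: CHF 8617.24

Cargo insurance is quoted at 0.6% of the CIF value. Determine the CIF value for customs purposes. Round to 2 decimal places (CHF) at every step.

CIF value: CHF 27526.25

Let C be the CIF value. C = FOB price + freight + 0.6% × C
C − 0.6% × C = 18743.85 + 8617.24
0.994 × C = 27361.09
C = 27361.09 / 0.994 = 27526.25
Insurance premium = 0.6% × 27526.25 = 165.16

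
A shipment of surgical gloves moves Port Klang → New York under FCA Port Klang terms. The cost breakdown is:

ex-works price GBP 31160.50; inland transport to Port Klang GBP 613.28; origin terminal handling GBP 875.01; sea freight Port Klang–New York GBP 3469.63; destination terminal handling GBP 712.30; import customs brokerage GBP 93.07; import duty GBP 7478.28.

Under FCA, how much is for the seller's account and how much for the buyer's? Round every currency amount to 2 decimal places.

Seller: GBP 31773.78; buyer: GBP 12628.29

FCA: the seller delivers export-cleared goods to the carrier; the buyer bears costs from that point.
Seller's account: goods 31160.50 + inland to port 613.28 = 31773.78
Buyer's account: origin terminal 875.01 + freight 3469.63 + destination terminal 712.30 + brokerage 93.07 + duty 7478.28 = 12628.29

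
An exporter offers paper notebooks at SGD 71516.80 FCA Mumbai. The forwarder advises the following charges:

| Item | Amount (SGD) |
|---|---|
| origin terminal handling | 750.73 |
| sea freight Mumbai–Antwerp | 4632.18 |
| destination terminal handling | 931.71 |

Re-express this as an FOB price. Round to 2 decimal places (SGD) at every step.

FOB price: SGD 72267.53

Not relevant to the conversion: destination terminal, freight — on the buyer under both terms; not part of either seller's price.
From FCA to FOB, the seller additionally bears: origin terminal.
FOB price = 71516.80 + 750.73 = 72267.53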